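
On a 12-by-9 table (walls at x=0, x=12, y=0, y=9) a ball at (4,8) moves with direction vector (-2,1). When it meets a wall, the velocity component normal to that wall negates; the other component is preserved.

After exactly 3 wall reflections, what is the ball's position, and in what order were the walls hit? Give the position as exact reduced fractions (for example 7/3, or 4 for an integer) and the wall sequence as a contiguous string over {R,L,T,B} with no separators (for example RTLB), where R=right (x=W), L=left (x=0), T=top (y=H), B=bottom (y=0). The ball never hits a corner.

1. t=1 → T at (2,9); v=(-2,-1)
2. t=1 → L at (0,8); v=(2,-1)
3. t=6 → R at (12,2); v=(-2,-1)

Final position: (12,2)
Wall sequence: TLR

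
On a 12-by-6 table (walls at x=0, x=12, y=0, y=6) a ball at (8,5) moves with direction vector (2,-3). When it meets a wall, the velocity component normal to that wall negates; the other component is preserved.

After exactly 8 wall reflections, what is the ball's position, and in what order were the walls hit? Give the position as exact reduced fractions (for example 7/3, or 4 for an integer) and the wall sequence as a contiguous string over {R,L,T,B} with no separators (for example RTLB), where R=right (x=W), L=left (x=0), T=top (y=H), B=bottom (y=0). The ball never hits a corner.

Final position: (22/3,6)
Wall sequence: BRTBTLBT

1. t=5/3 → B at (34/3,0); v=(2,3)
2. t=1/3 → R at (12,1); v=(-2,3)
3. t=5/3 → T at (26/3,6); v=(-2,-3)
4. t=2 → B at (14/3,0); v=(-2,3)
5. t=2 → T at (2/3,6); v=(-2,-3)
6. t=1/3 → L at (0,5); v=(2,-3)
7. t=5/3 → B at (10/3,0); v=(2,3)
8. t=2 → T at (22/3,6); v=(2,-3)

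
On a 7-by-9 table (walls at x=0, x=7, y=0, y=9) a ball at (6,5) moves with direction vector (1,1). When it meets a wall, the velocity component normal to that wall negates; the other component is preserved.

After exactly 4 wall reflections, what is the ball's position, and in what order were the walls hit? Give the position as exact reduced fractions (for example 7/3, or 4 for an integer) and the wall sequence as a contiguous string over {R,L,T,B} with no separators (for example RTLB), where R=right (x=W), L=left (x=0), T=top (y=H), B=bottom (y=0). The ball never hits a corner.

1. t=1 → R at (7,6); v=(-1,1)
2. t=3 → T at (4,9); v=(-1,-1)
3. t=4 → L at (0,5); v=(1,-1)
4. t=5 → B at (5,0); v=(1,1)

Final position: (5,0)
Wall sequence: RTLB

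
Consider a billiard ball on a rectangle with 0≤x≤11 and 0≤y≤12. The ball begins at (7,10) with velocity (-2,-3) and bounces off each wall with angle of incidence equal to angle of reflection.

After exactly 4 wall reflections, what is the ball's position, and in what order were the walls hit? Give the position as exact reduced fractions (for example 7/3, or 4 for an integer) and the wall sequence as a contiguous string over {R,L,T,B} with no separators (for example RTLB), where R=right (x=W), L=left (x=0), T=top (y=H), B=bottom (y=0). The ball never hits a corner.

Final position: (11,7)
Wall sequence: BLTR

1. t=10/3 → B at (1/3,0); v=(-2,3)
2. t=1/6 → L at (0,1/2); v=(2,3)
3. t=23/6 → T at (23/3,12); v=(2,-3)
4. t=5/3 → R at (11,7); v=(-2,-3)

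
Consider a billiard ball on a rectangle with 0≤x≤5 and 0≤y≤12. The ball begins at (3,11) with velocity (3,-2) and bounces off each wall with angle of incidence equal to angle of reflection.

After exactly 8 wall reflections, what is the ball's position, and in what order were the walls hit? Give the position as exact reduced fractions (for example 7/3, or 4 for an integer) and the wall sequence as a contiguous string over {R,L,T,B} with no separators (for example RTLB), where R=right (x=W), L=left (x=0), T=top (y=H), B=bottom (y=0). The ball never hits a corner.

1. t=2/3 → R at (5,29/3); v=(-3,-2)
2. t=5/3 → L at (0,19/3); v=(3,-2)
3. t=5/3 → R at (5,3); v=(-3,-2)
4. t=3/2 → B at (1/2,0); v=(-3,2)
5. t=1/6 → L at (0,1/3); v=(3,2)
6. t=5/3 → R at (5,11/3); v=(-3,2)
7. t=5/3 → L at (0,7); v=(3,2)
8. t=5/3 → R at (5,31/3); v=(-3,2)

Final position: (5,31/3)
Wall sequence: RLRBLRLR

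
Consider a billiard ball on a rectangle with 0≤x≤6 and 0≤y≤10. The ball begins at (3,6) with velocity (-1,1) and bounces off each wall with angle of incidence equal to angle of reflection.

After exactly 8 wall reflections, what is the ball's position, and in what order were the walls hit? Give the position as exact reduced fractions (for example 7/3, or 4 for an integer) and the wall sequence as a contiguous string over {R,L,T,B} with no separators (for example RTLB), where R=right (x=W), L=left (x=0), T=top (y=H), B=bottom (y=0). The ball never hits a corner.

1. t=3 → L at (0,9); v=(1,1)
2. t=1 → T at (1,10); v=(1,-1)
3. t=5 → R at (6,5); v=(-1,-1)
4. t=5 → B at (1,0); v=(-1,1)
5. t=1 → L at (0,1); v=(1,1)
6. t=6 → R at (6,7); v=(-1,1)
7. t=3 → T at (3,10); v=(-1,-1)
8. t=3 → L at (0,7); v=(1,-1)

Final position: (0,7)
Wall sequence: LTRBLRTL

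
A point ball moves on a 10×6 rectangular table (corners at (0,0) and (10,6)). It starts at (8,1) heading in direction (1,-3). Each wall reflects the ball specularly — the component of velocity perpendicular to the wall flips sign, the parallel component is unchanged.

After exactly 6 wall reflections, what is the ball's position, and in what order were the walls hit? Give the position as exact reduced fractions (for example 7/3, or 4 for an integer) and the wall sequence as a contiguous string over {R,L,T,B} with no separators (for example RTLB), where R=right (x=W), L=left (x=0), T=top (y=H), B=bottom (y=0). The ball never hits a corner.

Final position: (11/3,0)
Wall sequence: BRTBTB

1. t=1/3 → B at (25/3,0); v=(1,3)
2. t=5/3 → R at (10,5); v=(-1,3)
3. t=1/3 → T at (29/3,6); v=(-1,-3)
4. t=2 → B at (23/3,0); v=(-1,3)
5. t=2 → T at (17/3,6); v=(-1,-3)
6. t=2 → B at (11/3,0); v=(-1,3)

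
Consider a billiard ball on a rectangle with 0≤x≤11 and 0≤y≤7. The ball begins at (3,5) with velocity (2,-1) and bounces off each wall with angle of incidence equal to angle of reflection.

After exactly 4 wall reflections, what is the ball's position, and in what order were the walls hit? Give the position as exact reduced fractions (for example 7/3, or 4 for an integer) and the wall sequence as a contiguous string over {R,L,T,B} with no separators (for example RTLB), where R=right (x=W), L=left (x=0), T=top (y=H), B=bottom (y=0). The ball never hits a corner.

1. t=4 → R at (11,1); v=(-2,-1)
2. t=1 → B at (9,0); v=(-2,1)
3. t=9/2 → L at (0,9/2); v=(2,1)
4. t=5/2 → T at (5,7); v=(2,-1)

Final position: (5,7)
Wall sequence: RBLT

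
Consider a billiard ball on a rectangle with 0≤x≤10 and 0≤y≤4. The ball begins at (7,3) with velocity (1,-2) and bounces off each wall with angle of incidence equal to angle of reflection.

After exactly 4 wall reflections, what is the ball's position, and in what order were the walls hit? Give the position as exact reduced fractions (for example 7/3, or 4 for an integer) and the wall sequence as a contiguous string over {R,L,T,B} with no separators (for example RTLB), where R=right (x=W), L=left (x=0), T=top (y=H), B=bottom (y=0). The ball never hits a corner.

Final position: (15/2,0)
Wall sequence: BRTB

1. t=3/2 → B at (17/2,0); v=(1,2)
2. t=3/2 → R at (10,3); v=(-1,2)
3. t=1/2 → T at (19/2,4); v=(-1,-2)
4. t=2 → B at (15/2,0); v=(-1,2)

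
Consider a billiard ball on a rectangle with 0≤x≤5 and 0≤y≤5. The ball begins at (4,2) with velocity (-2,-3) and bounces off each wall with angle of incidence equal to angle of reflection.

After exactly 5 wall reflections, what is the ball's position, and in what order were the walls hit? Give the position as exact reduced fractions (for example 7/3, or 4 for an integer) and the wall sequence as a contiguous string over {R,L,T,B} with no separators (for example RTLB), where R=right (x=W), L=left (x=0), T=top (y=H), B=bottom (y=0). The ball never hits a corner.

Final position: (5,3/2)
Wall sequence: BLTBR

1. t=2/3 → B at (8/3,0); v=(-2,3)
2. t=4/3 → L at (0,4); v=(2,3)
3. t=1/3 → T at (2/3,5); v=(2,-3)
4. t=5/3 → B at (4,0); v=(2,3)
5. t=1/2 → R at (5,3/2); v=(-2,3)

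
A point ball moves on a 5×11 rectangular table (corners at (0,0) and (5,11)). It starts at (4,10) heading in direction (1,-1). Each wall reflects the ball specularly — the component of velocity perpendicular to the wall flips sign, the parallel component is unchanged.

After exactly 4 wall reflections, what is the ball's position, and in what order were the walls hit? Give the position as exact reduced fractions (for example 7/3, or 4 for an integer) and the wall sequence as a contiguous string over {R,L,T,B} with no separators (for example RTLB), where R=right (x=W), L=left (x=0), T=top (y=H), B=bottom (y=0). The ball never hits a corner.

Final position: (5,1)
Wall sequence: RLBR

1. t=1 → R at (5,9); v=(-1,-1)
2. t=5 → L at (0,4); v=(1,-1)
3. t=4 → B at (4,0); v=(1,1)
4. t=1 → R at (5,1); v=(-1,1)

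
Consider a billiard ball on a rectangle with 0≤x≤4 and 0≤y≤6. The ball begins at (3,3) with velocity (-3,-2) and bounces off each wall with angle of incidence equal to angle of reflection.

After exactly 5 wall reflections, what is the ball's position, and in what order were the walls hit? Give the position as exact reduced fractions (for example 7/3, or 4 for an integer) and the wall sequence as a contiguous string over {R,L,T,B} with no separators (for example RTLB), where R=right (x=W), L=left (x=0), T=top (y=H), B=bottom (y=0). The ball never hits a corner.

Final position: (5/2,6)
Wall sequence: LBRLT

1. t=1 → L at (0,1); v=(3,-2)
2. t=1/2 → B at (3/2,0); v=(3,2)
3. t=5/6 → R at (4,5/3); v=(-3,2)
4. t=4/3 → L at (0,13/3); v=(3,2)
5. t=5/6 → T at (5/2,6); v=(3,-2)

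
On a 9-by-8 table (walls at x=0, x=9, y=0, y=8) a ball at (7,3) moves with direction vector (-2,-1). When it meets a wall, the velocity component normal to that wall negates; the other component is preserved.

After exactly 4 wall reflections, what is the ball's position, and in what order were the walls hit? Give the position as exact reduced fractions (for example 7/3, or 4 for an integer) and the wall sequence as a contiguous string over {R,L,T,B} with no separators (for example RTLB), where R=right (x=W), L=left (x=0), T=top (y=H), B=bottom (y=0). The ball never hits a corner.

Final position: (3,8)
Wall sequence: BLRT

1. t=3 → B at (1,0); v=(-2,1)
2. t=1/2 → L at (0,1/2); v=(2,1)
3. t=9/2 → R at (9,5); v=(-2,1)
4. t=3 → T at (3,8); v=(-2,-1)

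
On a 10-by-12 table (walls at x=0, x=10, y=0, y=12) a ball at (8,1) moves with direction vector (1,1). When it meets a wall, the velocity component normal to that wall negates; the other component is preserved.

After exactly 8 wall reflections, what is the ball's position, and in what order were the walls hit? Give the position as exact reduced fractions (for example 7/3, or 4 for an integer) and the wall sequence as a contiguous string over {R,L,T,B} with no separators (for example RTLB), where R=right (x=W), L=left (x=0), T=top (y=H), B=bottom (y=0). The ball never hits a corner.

1. t=2 → R at (10,3); v=(-1,1)
2. t=9 → T at (1,12); v=(-1,-1)
3. t=1 → L at (0,11); v=(1,-1)
4. t=10 → R at (10,1); v=(-1,-1)
5. t=1 → B at (9,0); v=(-1,1)
6. t=9 → L at (0,9); v=(1,1)
7. t=3 → T at (3,12); v=(1,-1)
8. t=7 → R at (10,5); v=(-1,-1)

Final position: (10,5)
Wall sequence: RTLRBLTR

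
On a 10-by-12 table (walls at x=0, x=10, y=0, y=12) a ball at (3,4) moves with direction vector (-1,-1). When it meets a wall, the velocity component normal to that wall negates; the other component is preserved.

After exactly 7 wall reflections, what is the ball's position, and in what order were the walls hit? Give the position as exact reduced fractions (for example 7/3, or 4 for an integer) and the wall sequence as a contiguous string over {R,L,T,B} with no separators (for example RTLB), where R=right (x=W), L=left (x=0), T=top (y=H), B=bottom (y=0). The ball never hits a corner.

Final position: (10,5)
Wall sequence: LBRTLBR

1. t=3 → L at (0,1); v=(1,-1)
2. t=1 → B at (1,0); v=(1,1)
3. t=9 → R at (10,9); v=(-1,1)
4. t=3 → T at (7,12); v=(-1,-1)
5. t=7 → L at (0,5); v=(1,-1)
6. t=5 → B at (5,0); v=(1,1)
7. t=5 → R at (10,5); v=(-1,1)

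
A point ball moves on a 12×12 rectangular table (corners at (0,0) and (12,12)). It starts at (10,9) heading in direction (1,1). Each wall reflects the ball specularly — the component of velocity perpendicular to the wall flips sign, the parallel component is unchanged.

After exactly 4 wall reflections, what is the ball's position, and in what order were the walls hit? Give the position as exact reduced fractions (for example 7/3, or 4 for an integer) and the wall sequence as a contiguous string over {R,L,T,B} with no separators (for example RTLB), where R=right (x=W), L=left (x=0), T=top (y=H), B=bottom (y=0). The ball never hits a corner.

Final position: (1,0)
Wall sequence: RTLB

1. t=2 → R at (12,11); v=(-1,1)
2. t=1 → T at (11,12); v=(-1,-1)
3. t=11 → L at (0,1); v=(1,-1)
4. t=1 → B at (1,0); v=(1,1)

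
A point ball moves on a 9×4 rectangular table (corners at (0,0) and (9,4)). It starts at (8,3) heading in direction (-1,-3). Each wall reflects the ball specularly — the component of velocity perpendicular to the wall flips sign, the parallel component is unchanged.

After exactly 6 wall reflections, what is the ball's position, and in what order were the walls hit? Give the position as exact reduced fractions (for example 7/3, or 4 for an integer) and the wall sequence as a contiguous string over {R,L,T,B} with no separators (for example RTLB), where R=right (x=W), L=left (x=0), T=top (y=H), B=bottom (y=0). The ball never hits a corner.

1. t=1 → B at (7,0); v=(-1,3)
2. t=4/3 → T at (17/3,4); v=(-1,-3)
3. t=4/3 → B at (13/3,0); v=(-1,3)
4. t=4/3 → T at (3,4); v=(-1,-3)
5. t=4/3 → B at (5/3,0); v=(-1,3)
6. t=4/3 → T at (1/3,4); v=(-1,-3)

Final position: (1/3,4)
Wall sequence: BTBTBT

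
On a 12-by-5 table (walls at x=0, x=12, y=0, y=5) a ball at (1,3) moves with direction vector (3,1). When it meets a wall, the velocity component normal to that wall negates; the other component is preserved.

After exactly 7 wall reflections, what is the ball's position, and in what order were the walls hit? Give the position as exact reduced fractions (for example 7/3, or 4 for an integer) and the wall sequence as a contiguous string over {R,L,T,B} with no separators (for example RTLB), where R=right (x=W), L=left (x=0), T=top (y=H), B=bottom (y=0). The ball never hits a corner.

1. t=2 → T at (7,5); v=(3,-1)
2. t=5/3 → R at (12,10/3); v=(-3,-1)
3. t=10/3 → B at (2,0); v=(-3,1)
4. t=2/3 → L at (0,2/3); v=(3,1)
5. t=4 → R at (12,14/3); v=(-3,1)
6. t=1/3 → T at (11,5); v=(-3,-1)
7. t=11/3 → L at (0,4/3); v=(3,-1)

Final position: (0,4/3)
Wall sequence: TRBLRTL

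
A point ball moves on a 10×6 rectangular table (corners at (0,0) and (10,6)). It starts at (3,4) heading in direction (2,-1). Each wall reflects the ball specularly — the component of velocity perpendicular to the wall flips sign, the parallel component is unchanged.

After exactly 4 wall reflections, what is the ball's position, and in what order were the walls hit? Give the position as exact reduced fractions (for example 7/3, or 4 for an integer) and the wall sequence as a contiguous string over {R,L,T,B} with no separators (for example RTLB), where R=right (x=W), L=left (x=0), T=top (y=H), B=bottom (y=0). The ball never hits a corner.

Final position: (3,6)
Wall sequence: RBLT

1. t=7/2 → R at (10,1/2); v=(-2,-1)
2. t=1/2 → B at (9,0); v=(-2,1)
3. t=9/2 → L at (0,9/2); v=(2,1)
4. t=3/2 → T at (3,6); v=(2,-1)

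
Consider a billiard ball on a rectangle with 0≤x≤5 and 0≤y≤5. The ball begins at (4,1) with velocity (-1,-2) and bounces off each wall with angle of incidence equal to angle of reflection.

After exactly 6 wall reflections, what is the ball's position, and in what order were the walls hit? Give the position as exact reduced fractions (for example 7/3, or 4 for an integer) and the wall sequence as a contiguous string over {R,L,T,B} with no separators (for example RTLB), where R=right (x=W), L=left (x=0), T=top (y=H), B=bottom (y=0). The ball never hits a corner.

1. t=1/2 → B at (7/2,0); v=(-1,2)
2. t=5/2 → T at (1,5); v=(-1,-2)
3. t=1 → L at (0,3); v=(1,-2)
4. t=3/2 → B at (3/2,0); v=(1,2)
5. t=5/2 → T at (4,5); v=(1,-2)
6. t=1 → R at (5,3); v=(-1,-2)

Final position: (5,3)
Wall sequence: BTLBTR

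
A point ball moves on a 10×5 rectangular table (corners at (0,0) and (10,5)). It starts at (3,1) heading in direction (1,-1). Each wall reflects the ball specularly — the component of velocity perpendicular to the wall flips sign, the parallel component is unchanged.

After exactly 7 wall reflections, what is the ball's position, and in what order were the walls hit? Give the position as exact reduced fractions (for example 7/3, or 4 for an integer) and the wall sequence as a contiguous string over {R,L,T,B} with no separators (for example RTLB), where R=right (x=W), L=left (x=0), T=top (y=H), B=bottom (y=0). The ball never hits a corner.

Final position: (4,0)
Wall sequence: BTRBTLB

1. t=1 → B at (4,0); v=(1,1)
2. t=5 → T at (9,5); v=(1,-1)
3. t=1 → R at (10,4); v=(-1,-1)
4. t=4 → B at (6,0); v=(-1,1)
5. t=5 → T at (1,5); v=(-1,-1)
6. t=1 → L at (0,4); v=(1,-1)
7. t=4 → B at (4,0); v=(1,1)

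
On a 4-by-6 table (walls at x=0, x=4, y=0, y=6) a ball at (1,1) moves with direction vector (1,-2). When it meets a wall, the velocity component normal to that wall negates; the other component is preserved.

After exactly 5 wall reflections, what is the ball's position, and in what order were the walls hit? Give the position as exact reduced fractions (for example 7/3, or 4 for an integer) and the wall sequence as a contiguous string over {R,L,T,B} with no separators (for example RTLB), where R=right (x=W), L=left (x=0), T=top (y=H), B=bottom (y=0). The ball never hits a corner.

Final position: (0,1)
Wall sequence: BRTBL

1. t=1/2 → B at (3/2,0); v=(1,2)
2. t=5/2 → R at (4,5); v=(-1,2)
3. t=1/2 → T at (7/2,6); v=(-1,-2)
4. t=3 → B at (1/2,0); v=(-1,2)
5. t=1/2 → L at (0,1); v=(1,2)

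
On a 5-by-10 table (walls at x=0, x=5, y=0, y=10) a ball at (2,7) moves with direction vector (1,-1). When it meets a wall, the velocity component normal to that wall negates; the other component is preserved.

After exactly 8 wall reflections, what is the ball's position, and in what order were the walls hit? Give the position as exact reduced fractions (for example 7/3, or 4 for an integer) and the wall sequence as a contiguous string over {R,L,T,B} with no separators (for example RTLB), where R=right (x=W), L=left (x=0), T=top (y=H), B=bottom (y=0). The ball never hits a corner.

Final position: (1,0)
Wall sequence: RBLRTLRB

1. t=3 → R at (5,4); v=(-1,-1)
2. t=4 → B at (1,0); v=(-1,1)
3. t=1 → L at (0,1); v=(1,1)
4. t=5 → R at (5,6); v=(-1,1)
5. t=4 → T at (1,10); v=(-1,-1)
6. t=1 → L at (0,9); v=(1,-1)
7. t=5 → R at (5,4); v=(-1,-1)
8. t=4 → B at (1,0); v=(-1,1)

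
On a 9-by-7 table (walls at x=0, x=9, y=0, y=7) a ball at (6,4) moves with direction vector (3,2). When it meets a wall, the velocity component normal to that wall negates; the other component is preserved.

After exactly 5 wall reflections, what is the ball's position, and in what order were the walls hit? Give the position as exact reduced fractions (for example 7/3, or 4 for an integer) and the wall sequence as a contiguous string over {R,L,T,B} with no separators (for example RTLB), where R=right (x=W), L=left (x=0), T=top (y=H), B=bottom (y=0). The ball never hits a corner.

1. t=1 → R at (9,6); v=(-3,2)
2. t=1/2 → T at (15/2,7); v=(-3,-2)
3. t=5/2 → L at (0,2); v=(3,-2)
4. t=1 → B at (3,0); v=(3,2)
5. t=2 → R at (9,4); v=(-3,2)

Final position: (9,4)
Wall sequence: RTLBR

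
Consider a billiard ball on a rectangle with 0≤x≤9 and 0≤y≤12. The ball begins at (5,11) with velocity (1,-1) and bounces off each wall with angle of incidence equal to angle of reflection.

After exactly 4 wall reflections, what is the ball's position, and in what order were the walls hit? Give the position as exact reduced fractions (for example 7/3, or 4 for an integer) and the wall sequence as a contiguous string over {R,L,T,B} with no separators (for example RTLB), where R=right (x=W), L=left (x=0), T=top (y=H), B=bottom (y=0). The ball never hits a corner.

Final position: (9,11)
Wall sequence: RBLR

1. t=4 → R at (9,7); v=(-1,-1)
2. t=7 → B at (2,0); v=(-1,1)
3. t=2 → L at (0,2); v=(1,1)
4. t=9 → R at (9,11); v=(-1,1)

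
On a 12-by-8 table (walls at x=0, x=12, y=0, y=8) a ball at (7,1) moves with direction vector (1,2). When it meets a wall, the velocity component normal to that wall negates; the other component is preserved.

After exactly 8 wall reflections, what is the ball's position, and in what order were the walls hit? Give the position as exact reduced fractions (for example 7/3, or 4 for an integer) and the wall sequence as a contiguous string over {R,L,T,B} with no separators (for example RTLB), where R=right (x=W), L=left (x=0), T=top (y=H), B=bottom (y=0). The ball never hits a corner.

Final position: (13/2,0)
Wall sequence: TRBTBLTB

1. t=7/2 → T at (21/2,8); v=(1,-2)
2. t=3/2 → R at (12,5); v=(-1,-2)
3. t=5/2 → B at (19/2,0); v=(-1,2)
4. t=4 → T at (11/2,8); v=(-1,-2)
5. t=4 → B at (3/2,0); v=(-1,2)
6. t=3/2 → L at (0,3); v=(1,2)
7. t=5/2 → T at (5/2,8); v=(1,-2)
8. t=4 → B at (13/2,0); v=(1,2)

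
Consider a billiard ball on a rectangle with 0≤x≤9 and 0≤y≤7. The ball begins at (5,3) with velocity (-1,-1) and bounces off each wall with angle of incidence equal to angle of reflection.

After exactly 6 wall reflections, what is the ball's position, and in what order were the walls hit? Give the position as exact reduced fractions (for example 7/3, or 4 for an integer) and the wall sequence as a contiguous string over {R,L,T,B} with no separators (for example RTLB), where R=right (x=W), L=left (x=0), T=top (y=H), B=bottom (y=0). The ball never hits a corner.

1. t=3 → B at (2,0); v=(-1,1)
2. t=2 → L at (0,2); v=(1,1)
3. t=5 → T at (5,7); v=(1,-1)
4. t=4 → R at (9,3); v=(-1,-1)
5. t=3 → B at (6,0); v=(-1,1)
6. t=6 → L at (0,6); v=(1,1)

Final position: (0,6)
Wall sequence: BLTRBL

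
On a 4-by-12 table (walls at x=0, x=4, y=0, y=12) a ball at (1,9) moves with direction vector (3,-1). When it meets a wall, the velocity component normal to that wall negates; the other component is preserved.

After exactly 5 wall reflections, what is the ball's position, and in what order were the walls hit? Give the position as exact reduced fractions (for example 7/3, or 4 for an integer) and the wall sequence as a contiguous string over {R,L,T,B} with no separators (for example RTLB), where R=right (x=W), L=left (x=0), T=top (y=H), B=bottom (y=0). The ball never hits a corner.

1. t=1 → R at (4,8); v=(-3,-1)
2. t=4/3 → L at (0,20/3); v=(3,-1)
3. t=4/3 → R at (4,16/3); v=(-3,-1)
4. t=4/3 → L at (0,4); v=(3,-1)
5. t=4/3 → R at (4,8/3); v=(-3,-1)

Final position: (4,8/3)
Wall sequence: RLRLR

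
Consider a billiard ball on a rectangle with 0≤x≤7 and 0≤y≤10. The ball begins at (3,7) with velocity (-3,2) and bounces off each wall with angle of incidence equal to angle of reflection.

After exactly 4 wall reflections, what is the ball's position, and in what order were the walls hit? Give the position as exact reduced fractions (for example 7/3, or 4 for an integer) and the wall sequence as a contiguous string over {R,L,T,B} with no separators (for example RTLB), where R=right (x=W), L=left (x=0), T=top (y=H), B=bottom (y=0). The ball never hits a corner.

Final position: (0,5/3)
Wall sequence: LTRL

1. t=1 → L at (0,9); v=(3,2)
2. t=1/2 → T at (3/2,10); v=(3,-2)
3. t=11/6 → R at (7,19/3); v=(-3,-2)
4. t=7/3 → L at (0,5/3); v=(3,-2)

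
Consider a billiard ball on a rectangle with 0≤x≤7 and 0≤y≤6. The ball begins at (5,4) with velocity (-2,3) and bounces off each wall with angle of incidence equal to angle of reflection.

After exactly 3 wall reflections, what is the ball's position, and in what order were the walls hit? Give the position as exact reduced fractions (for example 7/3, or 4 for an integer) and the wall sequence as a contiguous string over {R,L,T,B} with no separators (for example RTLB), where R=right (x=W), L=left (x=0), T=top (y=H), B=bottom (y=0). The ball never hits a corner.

Final position: (1/3,0)
Wall sequence: TLB

1. t=2/3 → T at (11/3,6); v=(-2,-3)
2. t=11/6 → L at (0,1/2); v=(2,-3)
3. t=1/6 → B at (1/3,0); v=(2,3)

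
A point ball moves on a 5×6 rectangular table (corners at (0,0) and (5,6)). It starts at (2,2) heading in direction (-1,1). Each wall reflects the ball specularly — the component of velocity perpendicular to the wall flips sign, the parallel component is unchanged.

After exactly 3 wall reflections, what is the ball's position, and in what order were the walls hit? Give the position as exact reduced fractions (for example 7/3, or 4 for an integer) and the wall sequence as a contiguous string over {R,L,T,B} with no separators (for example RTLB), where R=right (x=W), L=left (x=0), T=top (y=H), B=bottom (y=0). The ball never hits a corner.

1. t=2 → L at (0,4); v=(1,1)
2. t=2 → T at (2,6); v=(1,-1)
3. t=3 → R at (5,3); v=(-1,-1)

Final position: (5,3)
Wall sequence: LTR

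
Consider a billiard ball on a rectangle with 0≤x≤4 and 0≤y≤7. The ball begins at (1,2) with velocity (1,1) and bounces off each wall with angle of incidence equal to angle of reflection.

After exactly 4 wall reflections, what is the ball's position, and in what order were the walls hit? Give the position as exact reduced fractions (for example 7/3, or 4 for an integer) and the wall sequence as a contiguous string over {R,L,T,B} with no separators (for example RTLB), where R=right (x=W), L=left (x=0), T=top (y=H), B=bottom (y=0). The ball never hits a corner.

Final position: (4,1)
Wall sequence: RTLR

1. t=3 → R at (4,5); v=(-1,1)
2. t=2 → T at (2,7); v=(-1,-1)
3. t=2 → L at (0,5); v=(1,-1)
4. t=4 → R at (4,1); v=(-1,-1)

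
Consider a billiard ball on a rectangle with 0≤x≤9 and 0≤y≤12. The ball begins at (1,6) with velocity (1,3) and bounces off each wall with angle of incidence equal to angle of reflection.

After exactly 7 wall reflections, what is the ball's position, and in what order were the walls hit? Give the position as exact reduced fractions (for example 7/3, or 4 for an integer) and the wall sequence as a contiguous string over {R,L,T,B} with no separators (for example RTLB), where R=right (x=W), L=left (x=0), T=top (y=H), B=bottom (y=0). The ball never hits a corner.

1. t=2 → T at (3,12); v=(1,-3)
2. t=4 → B at (7,0); v=(1,3)
3. t=2 → R at (9,6); v=(-1,3)
4. t=2 → T at (7,12); v=(-1,-3)
5. t=4 → B at (3,0); v=(-1,3)
6. t=3 → L at (0,9); v=(1,3)
7. t=1 → T at (1,12); v=(1,-3)

Final position: (1,12)
Wall sequence: TBRTBLT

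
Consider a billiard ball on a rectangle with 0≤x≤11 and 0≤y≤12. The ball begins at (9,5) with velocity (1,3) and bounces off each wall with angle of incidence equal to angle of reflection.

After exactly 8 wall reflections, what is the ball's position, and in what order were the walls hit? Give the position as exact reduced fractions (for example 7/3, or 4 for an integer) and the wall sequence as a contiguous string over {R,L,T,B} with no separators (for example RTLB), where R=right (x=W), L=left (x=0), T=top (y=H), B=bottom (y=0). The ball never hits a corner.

Final position: (28/3,0)
Wall sequence: RTBTLBTB

1. t=2 → R at (11,11); v=(-1,3)
2. t=1/3 → T at (32/3,12); v=(-1,-3)
3. t=4 → B at (20/3,0); v=(-1,3)
4. t=4 → T at (8/3,12); v=(-1,-3)
5. t=8/3 → L at (0,4); v=(1,-3)
6. t=4/3 → B at (4/3,0); v=(1,3)
7. t=4 → T at (16/3,12); v=(1,-3)
8. t=4 → B at (28/3,0); v=(1,3)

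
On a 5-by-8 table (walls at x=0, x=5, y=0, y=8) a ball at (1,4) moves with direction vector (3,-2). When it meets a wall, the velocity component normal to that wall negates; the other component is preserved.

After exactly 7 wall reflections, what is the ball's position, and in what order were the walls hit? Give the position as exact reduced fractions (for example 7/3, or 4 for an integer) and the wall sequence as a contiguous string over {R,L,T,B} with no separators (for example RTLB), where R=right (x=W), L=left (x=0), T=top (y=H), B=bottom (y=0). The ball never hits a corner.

1. t=4/3 → R at (5,4/3); v=(-3,-2)
2. t=2/3 → B at (3,0); v=(-3,2)
3. t=1 → L at (0,2); v=(3,2)
4. t=5/3 → R at (5,16/3); v=(-3,2)
5. t=4/3 → T at (1,8); v=(-3,-2)
6. t=1/3 → L at (0,22/3); v=(3,-2)
7. t=5/3 → R at (5,4); v=(-3,-2)

Final position: (5,4)
Wall sequence: RBLRTLR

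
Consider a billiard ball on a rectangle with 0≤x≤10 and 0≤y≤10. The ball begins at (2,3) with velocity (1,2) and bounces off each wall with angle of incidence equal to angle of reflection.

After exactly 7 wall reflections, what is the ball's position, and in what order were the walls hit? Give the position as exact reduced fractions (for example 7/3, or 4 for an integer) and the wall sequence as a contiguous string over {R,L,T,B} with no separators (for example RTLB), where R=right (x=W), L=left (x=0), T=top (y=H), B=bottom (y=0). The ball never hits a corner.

1. t=7/2 → T at (11/2,10); v=(1,-2)
2. t=9/2 → R at (10,1); v=(-1,-2)
3. t=1/2 → B at (19/2,0); v=(-1,2)
4. t=5 → T at (9/2,10); v=(-1,-2)
5. t=9/2 → L at (0,1); v=(1,-2)
6. t=1/2 → B at (1/2,0); v=(1,2)
7. t=5 → T at (11/2,10); v=(1,-2)

Final position: (11/2,10)
Wall sequence: TRBTLBT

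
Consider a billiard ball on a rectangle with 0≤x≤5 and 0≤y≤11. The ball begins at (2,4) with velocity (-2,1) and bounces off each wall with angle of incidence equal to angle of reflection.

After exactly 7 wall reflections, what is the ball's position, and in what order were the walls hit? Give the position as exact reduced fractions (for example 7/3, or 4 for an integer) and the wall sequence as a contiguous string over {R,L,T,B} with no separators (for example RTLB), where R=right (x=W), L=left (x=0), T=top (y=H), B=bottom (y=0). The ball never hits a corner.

1. t=1 → L at (0,5); v=(2,1)
2. t=5/2 → R at (5,15/2); v=(-2,1)
3. t=5/2 → L at (0,10); v=(2,1)
4. t=1 → T at (2,11); v=(2,-1)
5. t=3/2 → R at (5,19/2); v=(-2,-1)
6. t=5/2 → L at (0,7); v=(2,-1)
7. t=5/2 → R at (5,9/2); v=(-2,-1)

Final position: (5,9/2)
Wall sequence: LRLTRLR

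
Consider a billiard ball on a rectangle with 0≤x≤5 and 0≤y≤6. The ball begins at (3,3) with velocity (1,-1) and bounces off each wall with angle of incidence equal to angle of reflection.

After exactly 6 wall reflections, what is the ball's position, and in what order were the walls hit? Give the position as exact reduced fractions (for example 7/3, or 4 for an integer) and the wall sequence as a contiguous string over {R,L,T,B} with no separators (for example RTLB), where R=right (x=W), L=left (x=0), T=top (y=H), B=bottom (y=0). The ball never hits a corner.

1. t=2 → R at (5,1); v=(-1,-1)
2. t=1 → B at (4,0); v=(-1,1)
3. t=4 → L at (0,4); v=(1,1)
4. t=2 → T at (2,6); v=(1,-1)
5. t=3 → R at (5,3); v=(-1,-1)
6. t=3 → B at (2,0); v=(-1,1)

Final position: (2,0)
Wall sequence: RBLTRB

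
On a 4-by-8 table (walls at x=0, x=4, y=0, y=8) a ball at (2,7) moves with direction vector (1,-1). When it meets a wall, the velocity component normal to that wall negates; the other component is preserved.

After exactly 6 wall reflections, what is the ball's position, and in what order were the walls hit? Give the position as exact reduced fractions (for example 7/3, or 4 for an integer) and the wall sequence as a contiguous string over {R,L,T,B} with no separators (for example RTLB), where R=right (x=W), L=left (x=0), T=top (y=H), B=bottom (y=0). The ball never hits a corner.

Final position: (1,8)
Wall sequence: RLBRLT

1. t=2 → R at (4,5); v=(-1,-1)
2. t=4 → L at (0,1); v=(1,-1)
3. t=1 → B at (1,0); v=(1,1)
4. t=3 → R at (4,3); v=(-1,1)
5. t=4 → L at (0,7); v=(1,1)
6. t=1 → T at (1,8); v=(1,-1)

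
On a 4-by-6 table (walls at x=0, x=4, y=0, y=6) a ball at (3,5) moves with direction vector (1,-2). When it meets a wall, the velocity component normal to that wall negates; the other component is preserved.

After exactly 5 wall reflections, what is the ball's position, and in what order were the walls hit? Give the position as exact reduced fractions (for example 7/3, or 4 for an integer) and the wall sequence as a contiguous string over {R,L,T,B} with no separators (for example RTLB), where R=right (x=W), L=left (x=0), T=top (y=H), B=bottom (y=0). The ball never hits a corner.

Final position: (7/2,0)
Wall sequence: RBLTB

1. t=1 → R at (4,3); v=(-1,-2)
2. t=3/2 → B at (5/2,0); v=(-1,2)
3. t=5/2 → L at (0,5); v=(1,2)
4. t=1/2 → T at (1/2,6); v=(1,-2)
5. t=3 → B at (7/2,0); v=(1,2)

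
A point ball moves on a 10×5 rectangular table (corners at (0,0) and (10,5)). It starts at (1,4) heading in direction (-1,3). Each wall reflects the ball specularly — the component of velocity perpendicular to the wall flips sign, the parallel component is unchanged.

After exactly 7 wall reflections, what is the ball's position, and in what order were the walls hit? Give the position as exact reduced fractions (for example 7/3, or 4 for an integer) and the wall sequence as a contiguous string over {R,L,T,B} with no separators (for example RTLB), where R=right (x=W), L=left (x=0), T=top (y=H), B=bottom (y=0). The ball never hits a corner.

Final position: (23/3,0)
Wall sequence: TLBTBTB

1. t=1/3 → T at (2/3,5); v=(-1,-3)
2. t=2/3 → L at (0,3); v=(1,-3)
3. t=1 → B at (1,0); v=(1,3)
4. t=5/3 → T at (8/3,5); v=(1,-3)
5. t=5/3 → B at (13/3,0); v=(1,3)
6. t=5/3 → T at (6,5); v=(1,-3)
7. t=5/3 → B at (23/3,0); v=(1,3)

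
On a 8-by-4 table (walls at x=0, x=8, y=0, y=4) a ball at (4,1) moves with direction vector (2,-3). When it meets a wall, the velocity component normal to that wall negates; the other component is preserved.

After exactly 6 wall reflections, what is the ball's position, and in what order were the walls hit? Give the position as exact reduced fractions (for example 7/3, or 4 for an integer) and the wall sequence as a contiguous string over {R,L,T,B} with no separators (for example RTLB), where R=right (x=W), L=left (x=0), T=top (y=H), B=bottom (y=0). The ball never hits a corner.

Final position: (2/3,0)
Wall sequence: BTRBTB

1. t=1/3 → B at (14/3,0); v=(2,3)
2. t=4/3 → T at (22/3,4); v=(2,-3)
3. t=1/3 → R at (8,3); v=(-2,-3)
4. t=1 → B at (6,0); v=(-2,3)
5. t=4/3 → T at (10/3,4); v=(-2,-3)
6. t=4/3 → B at (2/3,0); v=(-2,3)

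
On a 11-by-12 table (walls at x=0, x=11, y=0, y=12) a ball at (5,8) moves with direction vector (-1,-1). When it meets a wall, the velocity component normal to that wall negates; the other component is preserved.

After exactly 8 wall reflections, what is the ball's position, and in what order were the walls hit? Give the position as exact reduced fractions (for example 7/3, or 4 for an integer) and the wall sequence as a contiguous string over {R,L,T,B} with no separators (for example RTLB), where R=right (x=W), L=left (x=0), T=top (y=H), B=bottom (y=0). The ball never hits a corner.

1. t=5 → L at (0,3); v=(1,-1)
2. t=3 → B at (3,0); v=(1,1)
3. t=8 → R at (11,8); v=(-1,1)
4. t=4 → T at (7,12); v=(-1,-1)
5. t=7 → L at (0,5); v=(1,-1)
6. t=5 → B at (5,0); v=(1,1)
7. t=6 → R at (11,6); v=(-1,1)
8. t=6 → T at (5,12); v=(-1,-1)

Final position: (5,12)
Wall sequence: LBRTLBRT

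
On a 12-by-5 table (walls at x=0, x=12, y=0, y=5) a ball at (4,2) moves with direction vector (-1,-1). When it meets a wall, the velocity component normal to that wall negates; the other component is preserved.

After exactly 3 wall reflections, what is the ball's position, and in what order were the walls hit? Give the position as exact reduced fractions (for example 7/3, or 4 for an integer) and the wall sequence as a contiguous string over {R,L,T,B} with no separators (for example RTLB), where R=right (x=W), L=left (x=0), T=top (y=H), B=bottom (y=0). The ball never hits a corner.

1. t=2 → B at (2,0); v=(-1,1)
2. t=2 → L at (0,2); v=(1,1)
3. t=3 → T at (3,5); v=(1,-1)

Final position: (3,5)
Wall sequence: BLT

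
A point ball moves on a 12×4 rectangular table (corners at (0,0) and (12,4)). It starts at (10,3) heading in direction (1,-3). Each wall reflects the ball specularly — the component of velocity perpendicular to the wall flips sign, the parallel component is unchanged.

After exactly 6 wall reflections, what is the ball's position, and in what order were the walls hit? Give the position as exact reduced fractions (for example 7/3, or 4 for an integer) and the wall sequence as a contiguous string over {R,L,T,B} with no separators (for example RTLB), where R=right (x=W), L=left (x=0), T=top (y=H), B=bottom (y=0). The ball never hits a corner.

Final position: (23/3,0)
Wall sequence: BRTBTB

1. t=1 → B at (11,0); v=(1,3)
2. t=1 → R at (12,3); v=(-1,3)
3. t=1/3 → T at (35/3,4); v=(-1,-3)
4. t=4/3 → B at (31/3,0); v=(-1,3)
5. t=4/3 → T at (9,4); v=(-1,-3)
6. t=4/3 → B at (23/3,0); v=(-1,3)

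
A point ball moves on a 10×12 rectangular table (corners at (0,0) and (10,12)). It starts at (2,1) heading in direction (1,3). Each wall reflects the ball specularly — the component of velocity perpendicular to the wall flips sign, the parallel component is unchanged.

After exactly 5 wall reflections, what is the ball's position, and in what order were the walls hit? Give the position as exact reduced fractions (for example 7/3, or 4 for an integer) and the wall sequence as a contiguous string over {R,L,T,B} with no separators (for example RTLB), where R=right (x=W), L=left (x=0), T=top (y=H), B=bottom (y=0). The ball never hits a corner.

Final position: (7/3,0)
Wall sequence: TBRTB

1. t=11/3 → T at (17/3,12); v=(1,-3)
2. t=4 → B at (29/3,0); v=(1,3)
3. t=1/3 → R at (10,1); v=(-1,3)
4. t=11/3 → T at (19/3,12); v=(-1,-3)
5. t=4 → B at (7/3,0); v=(-1,3)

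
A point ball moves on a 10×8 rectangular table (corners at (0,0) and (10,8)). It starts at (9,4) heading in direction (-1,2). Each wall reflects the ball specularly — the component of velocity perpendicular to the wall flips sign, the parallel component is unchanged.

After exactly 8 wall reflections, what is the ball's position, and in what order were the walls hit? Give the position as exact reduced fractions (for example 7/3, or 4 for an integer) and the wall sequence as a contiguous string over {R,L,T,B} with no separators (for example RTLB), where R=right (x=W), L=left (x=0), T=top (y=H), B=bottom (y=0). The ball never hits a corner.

Final position: (7,0)
Wall sequence: TBLTBTRB

1. t=2 → T at (7,8); v=(-1,-2)
2. t=4 → B at (3,0); v=(-1,2)
3. t=3 → L at (0,6); v=(1,2)
4. t=1 → T at (1,8); v=(1,-2)
5. t=4 → B at (5,0); v=(1,2)
6. t=4 → T at (9,8); v=(1,-2)
7. t=1 → R at (10,6); v=(-1,-2)
8. t=3 → B at (7,0); v=(-1,2)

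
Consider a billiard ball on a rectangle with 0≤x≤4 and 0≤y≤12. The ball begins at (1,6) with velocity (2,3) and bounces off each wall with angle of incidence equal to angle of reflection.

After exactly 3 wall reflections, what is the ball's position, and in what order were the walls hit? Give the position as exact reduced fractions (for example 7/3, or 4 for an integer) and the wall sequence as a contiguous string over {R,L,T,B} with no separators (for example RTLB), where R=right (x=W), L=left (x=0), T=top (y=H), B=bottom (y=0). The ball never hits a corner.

1. t=3/2 → R at (4,21/2); v=(-2,3)
2. t=1/2 → T at (3,12); v=(-2,-3)
3. t=3/2 → L at (0,15/2); v=(2,-3)

Final position: (0,15/2)
Wall sequence: RTL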